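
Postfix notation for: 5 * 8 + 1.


Left to right (same or higher precedence on left)
Postfix: 5 8 * 1 +


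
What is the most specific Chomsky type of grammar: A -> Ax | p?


Left-linear: every RHS is a terminal or one nonterminal followed by a terminal
Classification: Type 3 (Regular)


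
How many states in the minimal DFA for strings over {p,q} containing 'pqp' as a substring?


KMP-style automaton: 3 progress states + 1 absorbing accept = 4
Minimal DFA: 4 states


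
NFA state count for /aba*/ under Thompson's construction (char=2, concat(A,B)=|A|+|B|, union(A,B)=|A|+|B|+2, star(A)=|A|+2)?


Syntax tree has 3 char leaf(s), 0 union(s), 1 star(s)
chars contribute 3×2 = 6; each union adds +2; each star adds +2
Total: 6 + 0 + 2 = 8 states


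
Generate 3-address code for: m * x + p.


Break into single-operator statements:
t1 = m * x
t2 = t1 + p


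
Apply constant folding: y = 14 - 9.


14 - 9 = 5 at compile time
Optimized: y = 5


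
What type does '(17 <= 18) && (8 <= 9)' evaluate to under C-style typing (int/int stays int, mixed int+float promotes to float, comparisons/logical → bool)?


Operand types: bool && bool
Rule: logical operators take bool operands and yield bool
Result type: bool


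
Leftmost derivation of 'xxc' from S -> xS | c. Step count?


Derivation: S => xS => xxS => xxc
Steps: 3


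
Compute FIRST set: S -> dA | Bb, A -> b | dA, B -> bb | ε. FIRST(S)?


Per alternative of S: FIRST(dA) = {d}; FIRST(Bb) = {b}
FIRST(S) = {b, d}


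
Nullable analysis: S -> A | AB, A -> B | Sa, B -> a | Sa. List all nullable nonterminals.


A nonterminal is nullable iff some alternative derives ε (directly, or every symbol in it is nullable)
Nullable: {}


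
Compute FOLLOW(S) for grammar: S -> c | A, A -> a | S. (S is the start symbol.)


$ ∈ FOLLOW(S). For each A -> αBβ: add FIRST(β)\{ε} to FOLLOW(B); if β nullable, add FOLLOW(A).
FOLLOW(S) = {$}


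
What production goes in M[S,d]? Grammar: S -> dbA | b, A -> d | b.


For [S, d]: 'd' ∈ FIRST(dbA)
Entry: S -> dbA


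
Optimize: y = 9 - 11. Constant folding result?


9 - 11 = -2 at compile time
Optimized: y = -2


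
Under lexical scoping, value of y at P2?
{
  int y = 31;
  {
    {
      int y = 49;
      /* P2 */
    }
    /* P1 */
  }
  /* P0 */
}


y declared in the same block as P2
y = 49


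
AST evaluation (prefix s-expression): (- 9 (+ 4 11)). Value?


Evaluate inner: (+ 4 11) = 15
Evaluate root: (- 9 15) = -6
Result: -6


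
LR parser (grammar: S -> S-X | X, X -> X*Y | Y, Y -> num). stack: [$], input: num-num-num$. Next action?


no handle on stack; shift 'num'
Action: shift


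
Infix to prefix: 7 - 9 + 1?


left-to-right (same/higher precedence on left): tree is (+ (- 7 9) 1)
Prefix: + - 7 9 1


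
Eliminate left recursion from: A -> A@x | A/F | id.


Left-recursive alternatives: A@x, A/F; non-recursive: id
Introduce A': A -> idA', A' -> @xA' | /FA' | ε


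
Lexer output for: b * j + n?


Scan left to right, longest-match per lexeme
Tokens: ID(b), OP(*), ID(j), OP(+), ID(n)


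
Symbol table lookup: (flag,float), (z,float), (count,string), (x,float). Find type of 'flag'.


Lookup 'flag' → type float


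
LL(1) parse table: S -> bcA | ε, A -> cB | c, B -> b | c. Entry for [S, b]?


For [S, b]: 'b' ∈ FIRST(bcA)
Entry: S -> bcA


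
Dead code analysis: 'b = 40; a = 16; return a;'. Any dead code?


b is assigned but never read
Dead: 'b = 40'


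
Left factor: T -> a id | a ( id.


Common prefix: 'a'
Factored: T -> a T', T' -> id | ( id


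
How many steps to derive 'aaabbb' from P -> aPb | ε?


Derivation: P => aPb => aaPbb => aaaPbbb => aaabbb
Steps: 4


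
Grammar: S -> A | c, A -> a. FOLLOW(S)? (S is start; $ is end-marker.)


$ ∈ FOLLOW(S). For each A -> αBβ: add FIRST(β)\{ε} to FOLLOW(B); if β nullable, add FOLLOW(A).
FOLLOW(S) = {$}


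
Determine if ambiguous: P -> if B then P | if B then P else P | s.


dangling else: 'if B then if B then s else s' parses two ways
Ambiguous


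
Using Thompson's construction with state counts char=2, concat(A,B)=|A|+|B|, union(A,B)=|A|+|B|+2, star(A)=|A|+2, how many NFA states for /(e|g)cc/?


Syntax tree has 4 char leaf(s), 1 union(s), 0 star(s)
chars contribute 4×2 = 8; each union adds +2; each star adds +2
Total: 8 + 2 + 0 = 10 states


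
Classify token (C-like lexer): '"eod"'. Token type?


Pattern: double-quoted sequence
Type: STRING_LITERAL


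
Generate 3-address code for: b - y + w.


Break into single-operator statements:
t1 = b - y
t2 = t1 + w


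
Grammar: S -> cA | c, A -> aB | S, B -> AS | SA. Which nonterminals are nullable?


A nonterminal is nullable iff some alternative derives ε (directly, or every symbol in it is nullable)
Nullable: {}


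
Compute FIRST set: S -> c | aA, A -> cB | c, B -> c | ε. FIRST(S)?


Per alternative of S: FIRST(c) = {c}; FIRST(aA) = {a}
FIRST(S) = {a, c}


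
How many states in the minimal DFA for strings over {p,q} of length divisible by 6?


Track length mod 6: states 0..5, accept at 0
Minimal DFA: 6 states


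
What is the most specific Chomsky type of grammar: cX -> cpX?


LHS has context (more than one symbol) and |LHS| ≤ |RHS|
Classification: Type 1 (Context-Sensitive)


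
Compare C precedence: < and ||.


'<' is relational (level 7); '||' is logical OR (level 1)
Higher level binds tighter
'<' has higher precedence than '||'


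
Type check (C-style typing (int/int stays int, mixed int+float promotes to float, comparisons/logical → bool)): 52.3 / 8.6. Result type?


Operand types: float / float
Rule: mixed int/float promotes to float; int/int stays int
Result type: float


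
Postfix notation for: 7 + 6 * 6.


* has higher precedence, evaluate 6*6 first
Postfix: 7 6 6 * +


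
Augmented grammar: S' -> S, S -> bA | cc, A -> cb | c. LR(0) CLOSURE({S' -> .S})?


Start: S' -> .S
For each item with dot before a nonterminal B, add B -> .γ for every B-production
Closure: [S' -> .S, S -> .bA, S -> .cc]


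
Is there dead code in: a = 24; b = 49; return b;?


a is assigned but never read
Dead: 'a = 24'


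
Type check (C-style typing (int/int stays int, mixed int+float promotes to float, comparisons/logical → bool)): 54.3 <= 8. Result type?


Operand types: float <= int
Rule: comparison yields bool
Result type: bool


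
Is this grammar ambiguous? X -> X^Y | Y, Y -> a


precedence layered via separate nonterminal Y: deterministic
Unambiguous


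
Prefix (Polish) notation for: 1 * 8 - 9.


left-to-right (same/higher precedence on left): tree is (- (* 1 8) 9)
Prefix: - * 1 8 9


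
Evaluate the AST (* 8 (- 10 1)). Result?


Evaluate inner: (- 10 1) = 9
Evaluate root: (* 8 9) = 72
Result: 72


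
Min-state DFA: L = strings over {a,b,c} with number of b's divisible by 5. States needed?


Track (count of b) mod 5: states 0..4, accept at 0
Minimal DFA: 5 states


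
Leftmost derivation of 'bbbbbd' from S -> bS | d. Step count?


Derivation: S => bS => bbS => bbbS => bbbbS => bbbbbS => bbbbbd
Steps: 6


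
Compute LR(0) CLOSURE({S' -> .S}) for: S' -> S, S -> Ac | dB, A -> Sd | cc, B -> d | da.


Start: S' -> .S
For each item with dot before a nonterminal B, add B -> .γ for every B-production
Closure: [S' -> .S, S -> .Ac, S -> .dB, A -> .Sd, A -> .cc]


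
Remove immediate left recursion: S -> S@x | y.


Left-recursive alternatives: S@x; non-recursive: y
Introduce S': S -> yS', S' -> @xS' | ε


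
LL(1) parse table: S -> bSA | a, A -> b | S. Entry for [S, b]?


For [S, b]: 'b' ∈ FIRST(bSA)
Entry: S -> bSA


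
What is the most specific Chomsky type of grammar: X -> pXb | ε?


Single nonterminal LHS, but p^n b^n is not regular
Classification: Type 2 (Context-Free)


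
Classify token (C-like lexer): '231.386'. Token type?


Pattern: digits with a decimal point
Type: FLOAT_LITERAL


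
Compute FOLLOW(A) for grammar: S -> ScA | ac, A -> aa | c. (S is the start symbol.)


$ ∈ FOLLOW(S). For each A -> αBβ: add FIRST(β)\{ε} to FOLLOW(B); if β nullable, add FOLLOW(A).
FOLLOW(A) = {$, c}


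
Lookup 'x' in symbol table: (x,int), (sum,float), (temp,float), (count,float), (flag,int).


Lookup 'x' → type int


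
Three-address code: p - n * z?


Break into single-operator statements:
t1 = n * z
t2 = p - t1


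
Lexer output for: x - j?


Scan left to right, longest-match per lexeme
Tokens: ID(x), OP(-), ID(j)


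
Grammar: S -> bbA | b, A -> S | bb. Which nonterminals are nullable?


A nonterminal is nullable iff some alternative derives ε (directly, or every symbol in it is nullable)
Nullable: {}


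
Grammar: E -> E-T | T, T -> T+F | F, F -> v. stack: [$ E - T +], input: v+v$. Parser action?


no handle; shift 'v'
Action: shift


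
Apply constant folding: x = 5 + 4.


5 + 4 = 9 at compile time
Optimized: x = 9


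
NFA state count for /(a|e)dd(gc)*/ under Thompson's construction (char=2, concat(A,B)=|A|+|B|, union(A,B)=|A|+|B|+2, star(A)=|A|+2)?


Syntax tree has 6 char leaf(s), 1 union(s), 1 star(s)
chars contribute 6×2 = 12; each union adds +2; each star adds +2
Total: 12 + 2 + 2 = 16 states


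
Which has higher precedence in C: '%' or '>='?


'%' is multiplicative (level 10); '>=' is relational (level 7)
Higher level binds tighter
'%' has higher precedence than '>='


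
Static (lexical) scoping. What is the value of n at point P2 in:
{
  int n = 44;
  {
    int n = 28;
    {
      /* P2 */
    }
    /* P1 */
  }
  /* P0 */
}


P2's block does not declare n; resolves to the enclosing declaration at depth 1
n = 28


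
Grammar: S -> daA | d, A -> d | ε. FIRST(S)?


Per alternative of S: FIRST(daA) = {d}; FIRST(d) = {d}
FIRST(S) = {d}


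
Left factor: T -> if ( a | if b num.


Common prefix: 'if'
Factored: T -> if T', T' -> ( a | b num


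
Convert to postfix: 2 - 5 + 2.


Left to right (same or higher precedence on left)
Postfix: 2 5 - 2 +


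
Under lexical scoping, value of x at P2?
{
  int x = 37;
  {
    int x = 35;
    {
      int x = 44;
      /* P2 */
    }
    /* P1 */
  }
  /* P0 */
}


x declared in the same block as P2
x = 44


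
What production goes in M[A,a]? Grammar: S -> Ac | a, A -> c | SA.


For [A, a]: 'a' ∈ FIRST(SA)
Entry: A -> SA


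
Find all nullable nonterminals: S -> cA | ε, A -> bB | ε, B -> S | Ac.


A nonterminal is nullable iff some alternative derives ε (directly, or every symbol in it is nullable)
Nullable: {A, B, S}


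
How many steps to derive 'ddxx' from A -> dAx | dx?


Derivation: A => dAx => ddxx
Steps: 2


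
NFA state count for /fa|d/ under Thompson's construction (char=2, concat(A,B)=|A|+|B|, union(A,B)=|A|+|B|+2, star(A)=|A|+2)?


Syntax tree has 3 char leaf(s), 1 union(s), 0 star(s)
chars contribute 3×2 = 6; each union adds +2; each star adds +2
Total: 6 + 2 + 0 = 8 states


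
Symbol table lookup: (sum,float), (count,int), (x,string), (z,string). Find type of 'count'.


Lookup 'count' → type int


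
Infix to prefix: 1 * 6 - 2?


left-to-right (same/higher precedence on left): tree is (- (* 1 6) 2)
Prefix: - * 1 6 2


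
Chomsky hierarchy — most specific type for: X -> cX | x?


Right-linear: every RHS is a terminal or a terminal followed by one nonterminal
Classification: Type 3 (Regular)


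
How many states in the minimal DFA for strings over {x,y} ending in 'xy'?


Track the longest suffix of input matching a prefix of 'xy': 3 classes (prefixes of length 0..2)
Minimal DFA: 3 states


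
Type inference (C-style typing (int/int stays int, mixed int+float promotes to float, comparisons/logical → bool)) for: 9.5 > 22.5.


Operand types: float > float
Rule: comparison yields bool
Result type: bool


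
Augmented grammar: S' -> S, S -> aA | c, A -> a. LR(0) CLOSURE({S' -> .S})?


Start: S' -> .S
For each item with dot before a nonterminal B, add B -> .γ for every B-production
Closure: [S' -> .S, S -> .aA, S -> .c]


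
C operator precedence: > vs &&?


'>' is relational (level 7); '&&' is logical AND (level 2)
Higher level binds tighter
'>' has higher precedence than '&&'


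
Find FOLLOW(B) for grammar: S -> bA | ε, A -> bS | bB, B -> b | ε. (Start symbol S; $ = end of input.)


$ ∈ FOLLOW(S). For each A -> αBβ: add FIRST(β)\{ε} to FOLLOW(B); if β nullable, add FOLLOW(A).
FOLLOW(B) = {$}


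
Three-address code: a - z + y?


Break into single-operator statements:
t1 = a - z
t2 = t1 + y


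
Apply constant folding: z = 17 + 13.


17 + 13 = 30 at compile time
Optimized: z = 30


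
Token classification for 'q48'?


Pattern: letter/underscore followed by alphanumerics, not a keyword
Type: IDENTIFIER


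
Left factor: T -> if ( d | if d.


Common prefix: 'if'
Factored: T -> if T', T' -> ( d | d


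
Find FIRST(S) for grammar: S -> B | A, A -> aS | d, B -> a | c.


Per alternative of S: FIRST(B) = {a, c}; FIRST(A) = {a, d}
FIRST(S) = {a, c, d}


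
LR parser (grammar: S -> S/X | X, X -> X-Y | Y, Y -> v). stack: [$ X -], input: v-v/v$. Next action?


no handle; shift 'v'
Action: shift


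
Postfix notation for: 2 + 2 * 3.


* has higher precedence, evaluate 2*3 first
Postfix: 2 2 3 * +


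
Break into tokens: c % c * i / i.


Scan left to right, longest-match per lexeme
Tokens: ID(c), OP(%), ID(c), OP(*), ID(i), OP(/), ID(i)


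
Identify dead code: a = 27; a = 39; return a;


first assignment to a is overwritten before any read
Dead: 'a = 27'


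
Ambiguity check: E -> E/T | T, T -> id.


precedence layered via separate nonterminal T: deterministic
Unambiguous


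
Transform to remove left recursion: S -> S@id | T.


Left-recursive alternatives: S@id; non-recursive: T
Introduce S': S -> TS', S' -> @idS' | ε


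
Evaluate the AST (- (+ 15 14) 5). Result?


Evaluate inner: (+ 15 14) = 29
Evaluate root: (- 29 5) = 24
Result: 24


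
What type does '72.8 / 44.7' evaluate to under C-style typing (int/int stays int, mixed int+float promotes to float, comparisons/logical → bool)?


Operand types: float / float
Rule: mixed int/float promotes to float; int/int stays int
Result type: float


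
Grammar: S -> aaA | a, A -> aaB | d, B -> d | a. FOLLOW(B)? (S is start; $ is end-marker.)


$ ∈ FOLLOW(S). For each A -> αBβ: add FIRST(β)\{ε} to FOLLOW(B); if β nullable, add FOLLOW(A).
FOLLOW(B) = {$}


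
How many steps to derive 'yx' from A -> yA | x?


Derivation: A => yA => yx
Steps: 2


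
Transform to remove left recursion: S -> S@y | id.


Left-recursive alternatives: S@y; non-recursive: id
Introduce S': S -> idS', S' -> @yS' | ε


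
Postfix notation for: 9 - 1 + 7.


Left to right (same or higher precedence on left)
Postfix: 9 1 - 7 +


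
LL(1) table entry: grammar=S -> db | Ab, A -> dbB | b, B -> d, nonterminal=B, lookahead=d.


For [B, d]: 'd' ∈ FIRST(d)
Entry: B -> d


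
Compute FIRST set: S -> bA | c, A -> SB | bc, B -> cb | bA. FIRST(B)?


Per alternative of B: FIRST(cb) = {c}; FIRST(bA) = {b}
FIRST(B) = {b, c}


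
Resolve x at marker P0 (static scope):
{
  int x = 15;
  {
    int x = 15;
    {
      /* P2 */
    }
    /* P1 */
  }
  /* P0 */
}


x declared in the same block as P0
x = 15


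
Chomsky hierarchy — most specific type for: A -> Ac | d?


Left-linear: every RHS is a terminal or one nonterminal followed by a terminal
Classification: Type 3 (Regular)


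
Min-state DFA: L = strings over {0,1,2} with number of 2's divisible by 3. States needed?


Track (count of 2) mod 3: states 0..2, accept at 0
Minimal DFA: 3 states


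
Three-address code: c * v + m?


Break into single-operator statements:
t1 = c * v
t2 = t1 + m


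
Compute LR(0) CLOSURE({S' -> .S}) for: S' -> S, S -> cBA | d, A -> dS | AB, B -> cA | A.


Start: S' -> .S
For each item with dot before a nonterminal B, add B -> .γ for every B-production
Closure: [S' -> .S, S -> .cBA, S -> .d]


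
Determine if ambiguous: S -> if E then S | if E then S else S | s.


dangling else: 'if E then if E then s else s' parses two ways
Ambiguous


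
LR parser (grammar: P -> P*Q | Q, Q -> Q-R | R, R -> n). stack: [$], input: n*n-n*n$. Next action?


no handle on stack; shift 'n'
Action: shift


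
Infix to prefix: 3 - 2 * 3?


'*' binds tighter: tree is (- 3 (* 2 3))
Prefix: - 3 * 2 3


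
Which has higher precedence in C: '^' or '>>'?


'>>' is shift (level 8); '^' is bitwise XOR (level 4)
Higher level binds tighter
'>>' has higher precedence than '^'


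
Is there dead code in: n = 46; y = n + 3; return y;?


n is read by y's definition; y is returned
No dead code


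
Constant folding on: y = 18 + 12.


18 + 12 = 30 at compile time
Optimized: y = 30


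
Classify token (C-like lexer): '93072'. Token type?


Pattern: digits only
Type: INTEGER_LITERAL


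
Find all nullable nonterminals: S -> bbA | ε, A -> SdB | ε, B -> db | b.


A nonterminal is nullable iff some alternative derives ε (directly, or every symbol in it is nullable)
Nullable: {A, S}


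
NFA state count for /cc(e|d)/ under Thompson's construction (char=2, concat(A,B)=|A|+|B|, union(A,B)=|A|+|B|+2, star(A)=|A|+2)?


Syntax tree has 4 char leaf(s), 1 union(s), 0 star(s)
chars contribute 4×2 = 8; each union adds +2; each star adds +2
Total: 8 + 2 + 0 = 10 states


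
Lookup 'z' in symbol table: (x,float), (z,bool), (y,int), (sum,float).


Lookup 'z' → type bool


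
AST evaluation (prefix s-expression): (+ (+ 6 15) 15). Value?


Evaluate inner: (+ 6 15) = 21
Evaluate root: (+ 21 15) = 36
Result: 36


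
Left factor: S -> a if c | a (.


Common prefix: 'a'
Factored: S -> a S', S' -> if c | (


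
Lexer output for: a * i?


Scan left to right, longest-match per lexeme
Tokens: ID(a), OP(*), ID(i)


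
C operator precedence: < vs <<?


'<<' is shift (level 8); '<' is relational (level 7)
Higher level binds tighter
'<<' has higher precedence than '<'


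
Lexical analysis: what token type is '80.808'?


Pattern: digits with a decimal point
Type: FLOAT_LITERAL


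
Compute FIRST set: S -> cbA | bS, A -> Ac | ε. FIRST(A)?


Per alternative of A: FIRST(Ac) = {c}; FIRST(ε) = {ε}
FIRST(A) = {c, ε}


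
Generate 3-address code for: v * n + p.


Break into single-operator statements:
t1 = v * n
t2 = t1 + p


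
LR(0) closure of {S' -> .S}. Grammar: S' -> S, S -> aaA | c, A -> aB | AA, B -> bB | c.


Start: S' -> .S
For each item with dot before a nonterminal B, add B -> .γ for every B-production
Closure: [S' -> .S, S -> .aaA, S -> .c]


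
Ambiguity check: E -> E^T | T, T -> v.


precedence layered via separate nonterminal T: deterministic
Unambiguous


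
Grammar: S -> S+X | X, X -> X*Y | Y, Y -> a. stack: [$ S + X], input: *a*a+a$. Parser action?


'*' can extend X; shift to build X -> X*Y
Action: shift


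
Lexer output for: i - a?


Scan left to right, longest-match per lexeme
Tokens: ID(i), OP(-), ID(a)


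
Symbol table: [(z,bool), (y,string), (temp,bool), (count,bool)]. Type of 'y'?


Lookup 'y' → type string


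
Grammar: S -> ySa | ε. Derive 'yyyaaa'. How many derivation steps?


Derivation: S => ySa => yySaa => yyySaaa => yyyaaa
Steps: 4


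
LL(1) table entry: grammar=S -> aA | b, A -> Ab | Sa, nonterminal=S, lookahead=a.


For [S, a]: 'a' ∈ FIRST(aA)
Entry: S -> aA


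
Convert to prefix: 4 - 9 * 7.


'*' binds tighter: tree is (- 4 (* 9 7))
Prefix: - 4 * 9 7


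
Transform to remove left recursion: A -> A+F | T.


Left-recursive alternatives: A+F; non-recursive: T
Introduce A': A -> TA', A' -> +FA' | ε


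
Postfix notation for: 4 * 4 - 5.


Left to right (same or higher precedence on left)
Postfix: 4 4 * 5 -


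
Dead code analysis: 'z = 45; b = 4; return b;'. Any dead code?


z is assigned but never read
Dead: 'z = 45'


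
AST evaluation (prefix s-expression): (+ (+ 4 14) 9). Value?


Evaluate inner: (+ 4 14) = 18
Evaluate root: (+ 18 9) = 27
Result: 27


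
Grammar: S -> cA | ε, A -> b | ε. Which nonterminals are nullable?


A nonterminal is nullable iff some alternative derives ε (directly, or every symbol in it is nullable)
Nullable: {A, S}


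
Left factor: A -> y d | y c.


Common prefix: 'y'
Factored: A -> y A', A' -> d | c


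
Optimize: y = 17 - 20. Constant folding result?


17 - 20 = -3 at compile time
Optimized: y = -3


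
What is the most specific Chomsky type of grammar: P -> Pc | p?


Left-linear: every RHS is a terminal or one nonterminal followed by a terminal
Classification: Type 3 (Regular)


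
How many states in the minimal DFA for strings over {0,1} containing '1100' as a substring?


KMP-style automaton: 4 progress states + 1 absorbing accept = 5
Minimal DFA: 5 states


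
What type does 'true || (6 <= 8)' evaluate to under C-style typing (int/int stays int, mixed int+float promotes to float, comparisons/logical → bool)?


Operand types: bool || bool
Rule: logical operators take bool operands and yield bool
Result type: bool


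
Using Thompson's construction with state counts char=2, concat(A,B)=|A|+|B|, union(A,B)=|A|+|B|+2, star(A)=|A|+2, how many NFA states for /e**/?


Syntax tree has 1 char leaf(s), 0 union(s), 2 star(s)
chars contribute 1×2 = 2; each union adds +2; each star adds +2
Total: 2 + 0 + 4 = 6 states


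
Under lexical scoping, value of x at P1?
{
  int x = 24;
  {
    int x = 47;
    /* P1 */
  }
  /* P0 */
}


x declared in the same block as P1
x = 47


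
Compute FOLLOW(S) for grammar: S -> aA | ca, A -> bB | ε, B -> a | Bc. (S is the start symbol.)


$ ∈ FOLLOW(S). For each A -> αBβ: add FIRST(β)\{ε} to FOLLOW(B); if β nullable, add FOLLOW(A).
FOLLOW(S) = {$}


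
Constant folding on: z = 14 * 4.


14 * 4 = 56 at compile time
Optimized: z = 56


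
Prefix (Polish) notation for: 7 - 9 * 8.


'*' binds tighter: tree is (- 7 (* 9 8))
Prefix: - 7 * 9 8


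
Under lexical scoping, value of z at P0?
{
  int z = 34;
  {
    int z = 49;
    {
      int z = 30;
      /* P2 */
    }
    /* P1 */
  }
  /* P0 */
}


z declared in the same block as P0
z = 34


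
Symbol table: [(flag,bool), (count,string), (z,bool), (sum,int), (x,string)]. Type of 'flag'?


Lookup 'flag' → type bool


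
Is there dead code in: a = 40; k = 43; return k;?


a is assigned but never read
Dead: 'a = 40'


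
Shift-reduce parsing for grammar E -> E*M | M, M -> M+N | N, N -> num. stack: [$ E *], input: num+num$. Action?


no handle ('E*' is not any RHS); shift 'num'
Action: shift


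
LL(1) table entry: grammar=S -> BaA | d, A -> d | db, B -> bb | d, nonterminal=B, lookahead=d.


For [B, d]: 'd' ∈ FIRST(d)
Entry: B -> d


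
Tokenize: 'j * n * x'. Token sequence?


Scan left to right, longest-match per lexeme
Tokens: ID(j), OP(*), ID(n), OP(*), ID(x)


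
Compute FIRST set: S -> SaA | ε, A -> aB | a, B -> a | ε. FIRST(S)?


Per alternative of S: FIRST(SaA) = {a}; FIRST(ε) = {ε}
FIRST(S) = {a, ε}


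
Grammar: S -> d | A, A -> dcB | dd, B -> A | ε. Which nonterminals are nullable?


A nonterminal is nullable iff some alternative derives ε (directly, or every symbol in it is nullable)
Nullable: {B}


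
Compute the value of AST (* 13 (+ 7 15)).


Evaluate inner: (+ 7 15) = 22
Evaluate root: (* 13 22) = 286
Result: 286


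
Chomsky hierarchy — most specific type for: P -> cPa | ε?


Single nonterminal LHS, but c^n a^n is not regular
Classification: Type 2 (Context-Free)


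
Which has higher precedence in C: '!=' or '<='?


'<=' is relational (level 7); '!=' is equality (level 6)
Higher level binds tighter
'<=' has higher precedence than '!='


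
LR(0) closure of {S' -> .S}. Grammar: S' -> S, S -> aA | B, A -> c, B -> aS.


Start: S' -> .S
For each item with dot before a nonterminal B, add B -> .γ for every B-production
Closure: [S' -> .S, S -> .aA, S -> .B, B -> .aS]


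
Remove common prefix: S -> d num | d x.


Common prefix: 'd'
Factored: S -> d S', S' -> num | x


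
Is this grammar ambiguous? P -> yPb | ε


balanced y^n…b^n: each string has a unique parse
Unambiguous


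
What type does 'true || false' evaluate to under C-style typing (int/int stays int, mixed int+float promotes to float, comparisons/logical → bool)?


Operand types: bool || bool
Rule: logical operators take bool operands and yield bool
Result type: bool


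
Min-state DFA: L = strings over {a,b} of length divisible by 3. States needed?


Track length mod 3: states 0..2, accept at 0
Minimal DFA: 3 states


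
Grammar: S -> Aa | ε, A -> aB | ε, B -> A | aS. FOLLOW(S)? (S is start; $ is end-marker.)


$ ∈ FOLLOW(S). For each A -> αBβ: add FIRST(β)\{ε} to FOLLOW(B); if β nullable, add FOLLOW(A).
FOLLOW(S) = {$, a}


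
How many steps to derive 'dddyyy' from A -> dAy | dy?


Derivation: A => dAy => ddAyy => dddyyy
Steps: 3


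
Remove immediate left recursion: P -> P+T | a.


Left-recursive alternatives: P+T; non-recursive: a
Introduce P': P -> aP', P' -> +TP' | ε


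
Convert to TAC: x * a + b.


Break into single-operator statements:
t1 = x * a
t2 = t1 + b


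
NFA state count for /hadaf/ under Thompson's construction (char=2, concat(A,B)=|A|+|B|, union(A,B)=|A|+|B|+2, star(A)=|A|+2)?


Syntax tree has 5 char leaf(s), 0 union(s), 0 star(s)
chars contribute 5×2 = 10; each union adds +2; each star adds +2
Total: 10 + 0 + 0 = 10 states


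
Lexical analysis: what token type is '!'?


Pattern: operator symbol
Type: OPERATOR


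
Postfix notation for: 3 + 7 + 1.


Left to right (same or higher precedence on left)
Postfix: 3 7 + 1 +


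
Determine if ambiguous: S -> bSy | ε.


balanced b^n…y^n: each string has a unique parse
Unambiguous


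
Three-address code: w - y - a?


Break into single-operator statements:
t1 = w - y
t2 = t1 - a


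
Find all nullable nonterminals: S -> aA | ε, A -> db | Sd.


A nonterminal is nullable iff some alternative derives ε (directly, or every symbol in it is nullable)
Nullable: {S}


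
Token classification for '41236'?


Pattern: digits only
Type: INTEGER_LITERAL


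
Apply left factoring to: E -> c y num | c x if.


Common prefix: 'c'
Factored: E -> c E', E' -> y num | x if


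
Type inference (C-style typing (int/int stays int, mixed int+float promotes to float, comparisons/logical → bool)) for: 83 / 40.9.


Operand types: int / float
Rule: mixed int/float promotes to float; int/int stays int
Result type: float


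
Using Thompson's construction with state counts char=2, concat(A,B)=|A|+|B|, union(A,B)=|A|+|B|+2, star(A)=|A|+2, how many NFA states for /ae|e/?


Syntax tree has 3 char leaf(s), 1 union(s), 0 star(s)
chars contribute 3×2 = 6; each union adds +2; each star adds +2
Total: 6 + 2 + 0 = 8 states


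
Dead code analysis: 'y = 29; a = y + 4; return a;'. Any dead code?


y is read by a's definition; a is returned
No dead code


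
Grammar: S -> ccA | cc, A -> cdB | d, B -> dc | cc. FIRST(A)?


Per alternative of A: FIRST(cdB) = {c}; FIRST(d) = {d}
FIRST(A) = {c, d}


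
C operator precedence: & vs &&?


'&' is bitwise AND (level 5); '&&' is logical AND (level 2)
Higher level binds tighter
'&' has higher precedence than '&&'


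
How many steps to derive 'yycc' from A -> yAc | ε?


Derivation: A => yAc => yyAcc => yycc
Steps: 3


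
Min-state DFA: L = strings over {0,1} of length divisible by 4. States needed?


Track length mod 4: states 0..3, accept at 0
Minimal DFA: 4 states


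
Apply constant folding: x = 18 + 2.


18 + 2 = 20 at compile time
Optimized: x = 20


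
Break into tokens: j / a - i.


Scan left to right, longest-match per lexeme
Tokens: ID(j), OP(/), ID(a), OP(-), ID(i)


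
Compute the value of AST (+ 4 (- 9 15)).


Evaluate inner: (- 9 15) = -6
Evaluate root: (+ 4 -6) = -2
Result: -2


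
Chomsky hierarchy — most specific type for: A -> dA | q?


Right-linear: every RHS is a terminal or a terminal followed by one nonterminal
Classification: Type 3 (Regular)


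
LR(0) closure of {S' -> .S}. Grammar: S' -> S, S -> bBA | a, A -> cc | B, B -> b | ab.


Start: S' -> .S
For each item with dot before a nonterminal B, add B -> .γ for every B-production
Closure: [S' -> .S, S -> .bBA, S -> .a]


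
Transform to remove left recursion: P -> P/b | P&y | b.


Left-recursive alternatives: P/b, P&y; non-recursive: b
Introduce P': P -> bP', P' -> /bP' | &yP' | ε


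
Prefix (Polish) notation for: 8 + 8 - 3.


left-to-right (same/higher precedence on left): tree is (- (+ 8 8) 3)
Prefix: - + 8 8 3


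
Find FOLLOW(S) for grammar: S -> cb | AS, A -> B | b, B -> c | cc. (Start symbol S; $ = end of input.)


$ ∈ FOLLOW(S). For each A -> αBβ: add FIRST(β)\{ε} to FOLLOW(B); if β nullable, add FOLLOW(A).
FOLLOW(S) = {$}


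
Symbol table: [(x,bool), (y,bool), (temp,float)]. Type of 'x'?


Lookup 'x' → type bool


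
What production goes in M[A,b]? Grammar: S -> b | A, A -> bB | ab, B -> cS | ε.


For [A, b]: 'b' ∈ FIRST(bB)
Entry: A -> bB


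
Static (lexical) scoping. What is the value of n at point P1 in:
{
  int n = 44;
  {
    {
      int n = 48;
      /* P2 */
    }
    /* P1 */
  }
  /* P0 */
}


P1's block does not declare n; resolves to the enclosing declaration at depth 0
n = 44


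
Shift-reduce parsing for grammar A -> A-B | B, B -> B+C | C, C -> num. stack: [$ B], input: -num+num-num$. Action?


lookahead ∉ {+} so B won't extend; reduce A -> B
Action: reduce (A -> B)


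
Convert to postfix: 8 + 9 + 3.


Left to right (same or higher precedence on left)
Postfix: 8 9 + 3 +


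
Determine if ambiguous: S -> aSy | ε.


balanced a^n…y^n: each string has a unique parse
Unambiguous


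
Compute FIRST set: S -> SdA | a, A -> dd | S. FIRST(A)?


Per alternative of A: FIRST(dd) = {d}; FIRST(S) = {a}
FIRST(A) = {a, d}


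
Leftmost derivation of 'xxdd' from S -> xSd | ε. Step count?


Derivation: S => xSd => xxSdd => xxdd
Steps: 3


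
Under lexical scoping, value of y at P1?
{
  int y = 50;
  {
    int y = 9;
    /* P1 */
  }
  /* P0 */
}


y declared in the same block as P1
y = 9


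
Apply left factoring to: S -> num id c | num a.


Common prefix: 'num'
Factored: S -> num S', S' -> id c | a


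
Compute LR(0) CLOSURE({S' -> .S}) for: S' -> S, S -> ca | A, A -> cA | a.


Start: S' -> .S
For each item with dot before a nonterminal B, add B -> .γ for every B-production
Closure: [S' -> .S, S -> .ca, S -> .A, A -> .cA, A -> .a]


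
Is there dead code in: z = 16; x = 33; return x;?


z is assigned but never read
Dead: 'z = 16'


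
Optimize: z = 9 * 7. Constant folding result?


9 * 7 = 63 at compile time
Optimized: z = 63


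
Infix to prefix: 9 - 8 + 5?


left-to-right (same/higher precedence on left): tree is (+ (- 9 8) 5)
Prefix: + - 9 8 5


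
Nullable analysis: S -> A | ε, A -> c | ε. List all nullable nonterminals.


A nonterminal is nullable iff some alternative derives ε (directly, or every symbol in it is nullable)
Nullable: {A, S}


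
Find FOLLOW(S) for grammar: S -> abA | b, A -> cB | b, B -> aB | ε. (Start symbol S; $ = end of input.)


$ ∈ FOLLOW(S). For each A -> αBβ: add FIRST(β)\{ε} to FOLLOW(B); if β nullable, add FOLLOW(A).
FOLLOW(S) = {$}


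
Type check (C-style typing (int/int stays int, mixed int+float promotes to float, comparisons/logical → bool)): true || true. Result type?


Operand types: bool || bool
Rule: logical operators take bool operands and yield bool
Result type: bool


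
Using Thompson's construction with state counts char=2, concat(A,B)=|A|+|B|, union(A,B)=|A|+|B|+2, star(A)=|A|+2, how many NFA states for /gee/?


Syntax tree has 3 char leaf(s), 0 union(s), 0 star(s)
chars contribute 3×2 = 6; each union adds +2; each star adds +2
Total: 6 + 0 + 0 = 6 states


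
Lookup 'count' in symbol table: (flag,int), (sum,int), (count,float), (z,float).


Lookup 'count' → type float


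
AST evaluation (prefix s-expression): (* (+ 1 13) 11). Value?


Evaluate inner: (+ 1 13) = 14
Evaluate root: (* 14 11) = 154
Result: 154


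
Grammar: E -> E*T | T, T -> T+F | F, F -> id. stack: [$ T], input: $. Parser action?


lookahead ∉ {+} so T won't extend; reduce E -> T
Action: reduce (E -> T)


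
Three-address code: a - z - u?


Break into single-operator statements:
t1 = a - z
t2 = t1 - u


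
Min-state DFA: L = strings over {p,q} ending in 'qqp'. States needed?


Track the longest suffix of input matching a prefix of 'qqp': 4 classes (prefixes of length 0..3)
Minimal DFA: 4 states


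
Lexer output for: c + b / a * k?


Scan left to right, longest-match per lexeme
Tokens: ID(c), OP(+), ID(b), OP(/), ID(a), OP(*), ID(k)


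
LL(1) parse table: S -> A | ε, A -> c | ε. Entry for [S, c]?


For [S, c]: 'c' ∈ FIRST(A)
Entry: S -> A


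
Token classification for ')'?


Pattern: delimiter/punctuation
Type: PUNCTUATION


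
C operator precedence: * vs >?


'*' is multiplicative (level 10); '>' is relational (level 7)
Higher level binds tighter
'*' has higher precedence than '>'


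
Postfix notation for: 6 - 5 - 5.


Left to right (same or higher precedence on left)
Postfix: 6 5 - 5 -


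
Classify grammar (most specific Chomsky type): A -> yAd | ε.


Single nonterminal LHS, but y^n d^n is not regular
Classification: Type 2 (Context-Free)


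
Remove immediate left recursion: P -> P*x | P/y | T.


Left-recursive alternatives: P*x, P/y; non-recursive: T
Introduce P': P -> TP', P' -> *xP' | /yP' | ε


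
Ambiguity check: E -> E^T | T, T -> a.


precedence layered via separate nonterminal T: deterministic
Unambiguous


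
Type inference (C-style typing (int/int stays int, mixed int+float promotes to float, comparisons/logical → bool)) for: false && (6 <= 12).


Operand types: bool && bool
Rule: logical operators take bool operands and yield bool
Result type: bool


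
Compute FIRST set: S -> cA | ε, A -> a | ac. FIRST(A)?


Per alternative of A: FIRST(a) = {a}; FIRST(ac) = {a}
FIRST(A) = {a}


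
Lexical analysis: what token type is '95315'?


Pattern: digits only
Type: INTEGER_LITERAL


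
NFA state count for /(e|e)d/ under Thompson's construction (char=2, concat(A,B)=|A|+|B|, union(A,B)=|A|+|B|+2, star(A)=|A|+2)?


Syntax tree has 3 char leaf(s), 1 union(s), 0 star(s)
chars contribute 3×2 = 6; each union adds +2; each star adds +2
Total: 6 + 2 + 0 = 8 states


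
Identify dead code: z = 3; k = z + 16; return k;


z is read by k's definition; k is returned
No dead code


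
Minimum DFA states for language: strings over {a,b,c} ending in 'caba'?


Track the longest suffix of input matching a prefix of 'caba': 5 classes (prefixes of length 0..4)
Minimal DFA: 5 states


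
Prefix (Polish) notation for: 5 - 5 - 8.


left-to-right (same/higher precedence on left): tree is (- (- 5 5) 8)
Prefix: - - 5 5 8


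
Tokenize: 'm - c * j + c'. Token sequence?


Scan left to right, longest-match per lexeme
Tokens: ID(m), OP(-), ID(c), OP(*), ID(j), OP(+), ID(c)


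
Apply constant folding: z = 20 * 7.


20 * 7 = 140 at compile time
Optimized: z = 140


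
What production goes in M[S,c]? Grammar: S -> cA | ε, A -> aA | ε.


For [S, c]: 'c' ∈ FIRST(cA)
Entry: S -> cA


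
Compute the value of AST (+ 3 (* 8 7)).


Evaluate inner: (* 8 7) = 56
Evaluate root: (+ 3 56) = 59
Result: 59


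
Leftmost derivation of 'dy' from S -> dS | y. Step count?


Derivation: S => dS => dy
Steps: 2


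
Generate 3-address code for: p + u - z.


Break into single-operator statements:
t1 = p + u
t2 = t1 - z


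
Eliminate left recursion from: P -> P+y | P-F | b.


Left-recursive alternatives: P+y, P-F; non-recursive: b
Introduce P': P -> bP', P' -> +yP' | -FP' | ε


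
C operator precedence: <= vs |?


'<=' is relational (level 7); '|' is bitwise OR (level 3)
Higher level binds tighter
'<=' has higher precedence than '|'


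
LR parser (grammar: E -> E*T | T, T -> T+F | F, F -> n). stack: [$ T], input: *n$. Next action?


lookahead ∉ {+} so T won't extend; reduce E -> T
Action: reduce (E -> T)


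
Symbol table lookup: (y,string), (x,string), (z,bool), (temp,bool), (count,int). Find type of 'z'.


Lookup 'z' → type bool


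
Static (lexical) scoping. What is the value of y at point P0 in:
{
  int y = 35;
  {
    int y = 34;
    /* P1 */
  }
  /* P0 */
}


y declared in the same block as P0
y = 35


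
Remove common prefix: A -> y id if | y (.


Common prefix: 'y'
Factored: A -> y A', A' -> id if | (


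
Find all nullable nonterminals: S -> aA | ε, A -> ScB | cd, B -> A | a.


A nonterminal is nullable iff some alternative derives ε (directly, or every symbol in it is nullable)
Nullable: {S}


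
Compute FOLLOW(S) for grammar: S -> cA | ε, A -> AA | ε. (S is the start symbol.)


$ ∈ FOLLOW(S). For each A -> αBβ: add FIRST(β)\{ε} to FOLLOW(B); if β nullable, add FOLLOW(A).
FOLLOW(S) = {$}


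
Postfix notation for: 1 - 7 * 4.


* has higher precedence, evaluate 7*4 first
Postfix: 1 7 4 * -


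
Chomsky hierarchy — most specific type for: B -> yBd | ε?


Single nonterminal LHS, but y^n d^n is not regular
Classification: Type 2 (Context-Free)


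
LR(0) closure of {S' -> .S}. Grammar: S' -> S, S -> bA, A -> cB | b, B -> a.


Start: S' -> .S
For each item with dot before a nonterminal B, add B -> .γ for every B-production
Closure: [S' -> .S, S -> .bA]


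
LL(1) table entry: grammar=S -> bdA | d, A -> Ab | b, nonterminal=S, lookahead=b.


For [S, b]: 'b' ∈ FIRST(bdA)
Entry: S -> bdA


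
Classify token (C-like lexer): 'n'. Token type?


Pattern: letter/underscore followed by alphanumerics, not a keyword
Type: IDENTIFIER


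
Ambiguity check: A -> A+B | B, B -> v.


precedence layered via separate nonterminal B: deterministic
Unambiguous


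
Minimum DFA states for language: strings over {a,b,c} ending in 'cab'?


Track the longest suffix of input matching a prefix of 'cab': 4 classes (prefixes of length 0..3)
Minimal DFA: 4 states


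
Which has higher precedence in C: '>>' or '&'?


'>>' is shift (level 8); '&' is bitwise AND (level 5)
Higher level binds tighter
'>>' has higher precedence than '&'


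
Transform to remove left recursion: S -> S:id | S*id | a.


Left-recursive alternatives: S:id, S*id; non-recursive: a
Introduce S': S -> aS', S' -> :idS' | *idS' | ε


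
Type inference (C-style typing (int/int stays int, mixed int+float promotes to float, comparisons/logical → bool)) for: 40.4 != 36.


Operand types: float != int
Rule: comparison yields bool
Result type: bool


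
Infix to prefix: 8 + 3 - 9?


left-to-right (same/higher precedence on left): tree is (- (+ 8 3) 9)
Prefix: - + 8 3 9


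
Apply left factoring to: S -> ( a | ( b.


Common prefix: '('
Factored: S -> ( S', S' -> a | b
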